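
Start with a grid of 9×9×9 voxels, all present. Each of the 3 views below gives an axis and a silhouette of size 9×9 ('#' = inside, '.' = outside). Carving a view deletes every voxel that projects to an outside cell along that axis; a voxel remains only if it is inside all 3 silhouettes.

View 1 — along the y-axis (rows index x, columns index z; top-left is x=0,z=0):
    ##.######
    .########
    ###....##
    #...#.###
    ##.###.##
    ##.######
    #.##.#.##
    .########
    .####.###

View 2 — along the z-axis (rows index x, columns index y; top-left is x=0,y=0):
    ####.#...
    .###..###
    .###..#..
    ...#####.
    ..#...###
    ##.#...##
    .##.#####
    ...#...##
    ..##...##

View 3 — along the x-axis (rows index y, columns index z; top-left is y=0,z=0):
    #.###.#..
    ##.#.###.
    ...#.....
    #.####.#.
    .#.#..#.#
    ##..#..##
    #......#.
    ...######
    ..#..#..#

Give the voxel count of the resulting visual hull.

start: 9×9×9 = 729 voxels
  1. axis=1 (XZ plane), |mask|=62  ⇒  voxels=558
  2. axis=2 (XY plane), |mask|=43  ⇒  voxels=295
  3. axis=0 (YZ plane), |mask|=38  ⇒  voxels=143

remaining voxels: 143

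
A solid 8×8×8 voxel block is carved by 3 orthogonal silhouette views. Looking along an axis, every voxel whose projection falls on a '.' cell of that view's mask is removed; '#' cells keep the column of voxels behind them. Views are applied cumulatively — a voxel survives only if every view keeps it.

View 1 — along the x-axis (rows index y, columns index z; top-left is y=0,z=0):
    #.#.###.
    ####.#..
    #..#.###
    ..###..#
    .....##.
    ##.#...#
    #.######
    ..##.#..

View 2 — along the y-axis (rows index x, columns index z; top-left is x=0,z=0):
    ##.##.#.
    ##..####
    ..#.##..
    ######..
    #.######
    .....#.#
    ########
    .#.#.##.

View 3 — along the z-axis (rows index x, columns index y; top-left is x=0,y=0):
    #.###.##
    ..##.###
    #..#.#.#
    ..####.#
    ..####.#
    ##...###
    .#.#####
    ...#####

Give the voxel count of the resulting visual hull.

start: 8×8×8 = 512 voxels
V1 x: intersect with YZ mask (35 set) -- 280 left
V2 y: intersect with XZ mask (41 set) -- 181 left
V3 z: intersect with XY mask (41 set) -- 107 left

remaining voxels: 107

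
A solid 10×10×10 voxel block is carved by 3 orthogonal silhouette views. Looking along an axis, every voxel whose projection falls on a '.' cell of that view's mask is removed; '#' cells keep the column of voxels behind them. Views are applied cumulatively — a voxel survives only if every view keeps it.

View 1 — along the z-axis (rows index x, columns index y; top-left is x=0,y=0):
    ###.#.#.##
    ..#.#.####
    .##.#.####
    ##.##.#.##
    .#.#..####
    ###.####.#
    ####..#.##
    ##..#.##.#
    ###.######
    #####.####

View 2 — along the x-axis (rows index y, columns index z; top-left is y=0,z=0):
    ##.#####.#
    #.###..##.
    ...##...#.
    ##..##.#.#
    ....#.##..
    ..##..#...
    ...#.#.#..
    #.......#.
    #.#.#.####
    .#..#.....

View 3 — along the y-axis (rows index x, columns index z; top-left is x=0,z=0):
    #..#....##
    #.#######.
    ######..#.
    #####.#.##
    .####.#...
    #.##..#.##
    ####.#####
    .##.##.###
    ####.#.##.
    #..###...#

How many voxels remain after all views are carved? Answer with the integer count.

195 voxels

initial block: 10^3 = 1000
V1 z: intersect with XY mask (72 set) -- 720 left
V2 x: intersect with YZ mask (43 set) -- 305 left
V3 y: intersect with XZ mask (66 set) -- 195 left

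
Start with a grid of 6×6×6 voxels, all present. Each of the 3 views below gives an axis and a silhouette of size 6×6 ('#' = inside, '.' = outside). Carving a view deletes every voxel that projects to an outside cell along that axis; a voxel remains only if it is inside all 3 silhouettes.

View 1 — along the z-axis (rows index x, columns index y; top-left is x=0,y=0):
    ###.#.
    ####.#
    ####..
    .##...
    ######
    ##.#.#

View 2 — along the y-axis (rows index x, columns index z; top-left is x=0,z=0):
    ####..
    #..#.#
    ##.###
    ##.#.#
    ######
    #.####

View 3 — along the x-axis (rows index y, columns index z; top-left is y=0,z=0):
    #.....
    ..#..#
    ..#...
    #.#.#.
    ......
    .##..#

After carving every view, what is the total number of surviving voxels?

voxel count = 30

full grid |V| = 216
carve view 1 (along z, XY-mask fill 25/36): 150 voxels remain
carve view 2 (along y, XZ-mask fill 27/36): 115 voxels remain
carve view 3 (along x, YZ-mask fill 10/36): 30 voxels remain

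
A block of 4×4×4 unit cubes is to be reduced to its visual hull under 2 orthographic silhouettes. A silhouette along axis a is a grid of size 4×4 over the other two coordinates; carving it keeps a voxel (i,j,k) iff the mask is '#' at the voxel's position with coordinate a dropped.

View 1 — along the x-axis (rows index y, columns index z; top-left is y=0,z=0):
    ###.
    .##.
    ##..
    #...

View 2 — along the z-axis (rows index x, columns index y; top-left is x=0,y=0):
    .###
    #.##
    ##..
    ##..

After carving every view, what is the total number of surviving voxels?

initial block: 4^3 = 64
[1] x-view keeps 8 columns → grid now 32
[2] z-view keeps 10 columns → grid now 21

remaining voxels: 21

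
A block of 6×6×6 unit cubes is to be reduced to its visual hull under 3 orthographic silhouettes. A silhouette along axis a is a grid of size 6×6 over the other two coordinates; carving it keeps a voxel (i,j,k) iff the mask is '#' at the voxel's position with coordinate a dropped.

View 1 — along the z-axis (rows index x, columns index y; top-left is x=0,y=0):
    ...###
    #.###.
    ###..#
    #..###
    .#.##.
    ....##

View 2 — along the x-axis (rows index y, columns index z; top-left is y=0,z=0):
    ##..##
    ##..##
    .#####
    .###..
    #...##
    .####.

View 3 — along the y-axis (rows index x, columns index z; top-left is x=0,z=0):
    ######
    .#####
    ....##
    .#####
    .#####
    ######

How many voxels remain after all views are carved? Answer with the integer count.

before carving: 216 voxels (6×6×6)
after view 1 [z-axis, 20 of 36 cells solid] → remaining = 120
after view 2 [x-axis, 23 of 36 cells solid] → remaining = 73
after view 3 [y-axis, 29 of 36 cells solid] → remaining = 57

voxel count = 57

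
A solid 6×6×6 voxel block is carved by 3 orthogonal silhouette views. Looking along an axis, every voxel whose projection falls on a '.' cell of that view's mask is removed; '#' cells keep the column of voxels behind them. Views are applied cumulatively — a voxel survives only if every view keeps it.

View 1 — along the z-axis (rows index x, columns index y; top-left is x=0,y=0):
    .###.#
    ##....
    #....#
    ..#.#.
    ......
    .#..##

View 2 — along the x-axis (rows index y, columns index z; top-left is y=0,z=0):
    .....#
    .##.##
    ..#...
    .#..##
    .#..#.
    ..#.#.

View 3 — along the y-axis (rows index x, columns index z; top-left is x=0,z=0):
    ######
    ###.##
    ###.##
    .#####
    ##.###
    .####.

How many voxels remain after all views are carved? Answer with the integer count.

remaining voxels: 28

start: 6×6×6 = 216 voxels
carve view 1 (along z, XY-mask fill 13/36): 78 voxels remain
carve view 2 (along x, YZ-mask fill 13/36): 29 voxels remain
carve view 3 (along y, XZ-mask fill 30/36): 28 voxels remain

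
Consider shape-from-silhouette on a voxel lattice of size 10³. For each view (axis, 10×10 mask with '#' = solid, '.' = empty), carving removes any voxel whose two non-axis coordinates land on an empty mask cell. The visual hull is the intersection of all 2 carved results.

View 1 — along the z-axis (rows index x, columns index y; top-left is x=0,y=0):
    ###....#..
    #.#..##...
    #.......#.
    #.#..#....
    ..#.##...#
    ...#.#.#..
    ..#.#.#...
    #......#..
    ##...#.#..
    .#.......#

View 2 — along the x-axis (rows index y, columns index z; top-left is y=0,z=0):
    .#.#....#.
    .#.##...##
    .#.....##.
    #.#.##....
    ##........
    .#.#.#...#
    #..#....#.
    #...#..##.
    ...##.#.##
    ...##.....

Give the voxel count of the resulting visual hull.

107 voxels

before carving: 1000 voxels (10×10×10)
V1 z: intersect with XY mask (31 set) -- 310 left
V2 x: intersect with YZ mask (35 set) -- 107 left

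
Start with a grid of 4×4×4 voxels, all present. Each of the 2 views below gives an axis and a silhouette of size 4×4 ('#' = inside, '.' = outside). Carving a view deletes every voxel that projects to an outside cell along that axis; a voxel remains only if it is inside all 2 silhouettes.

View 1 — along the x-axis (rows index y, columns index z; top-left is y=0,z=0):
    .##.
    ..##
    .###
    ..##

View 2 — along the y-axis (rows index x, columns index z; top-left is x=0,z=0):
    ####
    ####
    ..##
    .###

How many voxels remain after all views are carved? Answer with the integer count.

before carving: 64 voxels (4×4×4)
[1] x-view keeps 9 columns → grid now 36
[2] y-view keeps 13 columns → grid now 34

remaining voxels: 34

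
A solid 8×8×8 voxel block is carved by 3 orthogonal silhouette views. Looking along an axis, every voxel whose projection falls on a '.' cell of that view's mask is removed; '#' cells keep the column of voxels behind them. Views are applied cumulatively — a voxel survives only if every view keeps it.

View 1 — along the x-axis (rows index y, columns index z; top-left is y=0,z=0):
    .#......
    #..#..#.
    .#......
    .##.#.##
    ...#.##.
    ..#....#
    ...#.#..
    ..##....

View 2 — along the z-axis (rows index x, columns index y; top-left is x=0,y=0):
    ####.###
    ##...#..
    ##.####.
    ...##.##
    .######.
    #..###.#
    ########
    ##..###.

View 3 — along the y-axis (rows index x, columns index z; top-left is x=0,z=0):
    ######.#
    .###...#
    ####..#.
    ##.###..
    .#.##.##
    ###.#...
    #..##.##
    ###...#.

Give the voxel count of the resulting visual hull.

voxel count = 69

full grid |V| = 512
V1 x: intersect with YZ mask (19 set) -- 152 left
V2 z: intersect with XY mask (44 set) -- 109 left
V3 y: intersect with XZ mask (39 set) -- 69 left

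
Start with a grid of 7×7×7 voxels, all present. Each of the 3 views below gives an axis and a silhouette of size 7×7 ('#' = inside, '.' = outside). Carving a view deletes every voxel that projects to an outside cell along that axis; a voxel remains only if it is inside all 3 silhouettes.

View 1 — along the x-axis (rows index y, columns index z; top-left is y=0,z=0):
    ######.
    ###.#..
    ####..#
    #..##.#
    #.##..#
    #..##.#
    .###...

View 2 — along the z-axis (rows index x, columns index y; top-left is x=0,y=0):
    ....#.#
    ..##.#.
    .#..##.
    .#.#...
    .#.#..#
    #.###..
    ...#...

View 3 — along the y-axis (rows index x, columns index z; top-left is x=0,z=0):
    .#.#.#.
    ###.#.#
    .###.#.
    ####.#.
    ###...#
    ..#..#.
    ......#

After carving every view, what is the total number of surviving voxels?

|visual hull| = 35

start: 7×7×7 = 343 voxels
[1] x-view keeps 30 columns → grid now 210
[2] z-view keeps 18 columns → grid now 74
[3] y-view keeps 24 columns → grid now 35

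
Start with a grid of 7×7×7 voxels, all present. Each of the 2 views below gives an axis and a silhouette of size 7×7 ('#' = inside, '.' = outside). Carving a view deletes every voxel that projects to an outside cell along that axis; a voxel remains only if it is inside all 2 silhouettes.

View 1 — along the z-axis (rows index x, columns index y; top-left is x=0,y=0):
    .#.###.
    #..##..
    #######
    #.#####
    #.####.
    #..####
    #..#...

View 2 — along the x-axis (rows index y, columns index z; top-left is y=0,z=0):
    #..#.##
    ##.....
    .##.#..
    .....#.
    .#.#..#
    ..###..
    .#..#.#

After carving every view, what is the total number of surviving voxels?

start: 7×7×7 = 343 voxels
V1 z: intersect with XY mask (32 set) -- 224 left
V2 x: intersect with YZ mask (19 set) -- 86 left

voxel count = 86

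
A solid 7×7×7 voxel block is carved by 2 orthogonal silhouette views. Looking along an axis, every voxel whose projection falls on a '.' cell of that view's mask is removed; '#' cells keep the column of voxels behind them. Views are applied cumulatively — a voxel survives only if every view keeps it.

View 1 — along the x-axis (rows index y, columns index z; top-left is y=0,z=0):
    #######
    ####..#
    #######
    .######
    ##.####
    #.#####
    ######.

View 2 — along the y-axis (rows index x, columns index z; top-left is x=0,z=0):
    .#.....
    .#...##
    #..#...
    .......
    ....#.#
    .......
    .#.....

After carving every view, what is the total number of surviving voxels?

|visual hull| = 55

start: 7×7×7 = 343 voxels
  1. axis=0 (YZ plane), |mask|=43  ⇒  voxels=301
  2. axis=1 (XZ plane), |mask|=9  ⇒  voxels=55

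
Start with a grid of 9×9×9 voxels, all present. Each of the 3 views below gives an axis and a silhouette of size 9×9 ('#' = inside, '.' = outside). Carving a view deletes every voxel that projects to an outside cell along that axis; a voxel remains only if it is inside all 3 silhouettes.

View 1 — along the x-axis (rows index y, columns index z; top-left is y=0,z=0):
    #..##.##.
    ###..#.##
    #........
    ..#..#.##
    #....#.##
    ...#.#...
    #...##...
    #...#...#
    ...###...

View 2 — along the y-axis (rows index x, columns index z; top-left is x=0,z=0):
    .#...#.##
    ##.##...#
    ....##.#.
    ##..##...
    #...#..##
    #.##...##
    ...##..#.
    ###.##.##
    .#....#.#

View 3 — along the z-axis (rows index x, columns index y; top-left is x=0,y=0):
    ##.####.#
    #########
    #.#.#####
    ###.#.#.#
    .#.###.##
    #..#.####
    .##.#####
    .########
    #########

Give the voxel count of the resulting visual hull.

voxel count = 115

before carving: 729 voxels (9×9×9)
  1. axis=0 (YZ plane), |mask|=31  ⇒  voxels=279
  2. axis=1 (XZ plane), |mask|=38  ⇒  voxels=145
  3. axis=2 (XY plane), |mask|=65  ⇒  voxels=115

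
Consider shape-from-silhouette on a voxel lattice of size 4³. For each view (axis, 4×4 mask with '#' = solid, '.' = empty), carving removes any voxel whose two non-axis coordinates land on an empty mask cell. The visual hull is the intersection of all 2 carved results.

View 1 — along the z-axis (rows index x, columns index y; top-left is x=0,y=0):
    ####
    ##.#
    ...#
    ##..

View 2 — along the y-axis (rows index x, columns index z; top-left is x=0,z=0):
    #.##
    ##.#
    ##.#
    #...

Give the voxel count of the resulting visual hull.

voxel count = 26

start: 4×4×4 = 64 voxels
  1. axis=2 (XY plane), |mask|=10  ⇒  voxels=40
  2. axis=1 (XZ plane), |mask|=10  ⇒  voxels=26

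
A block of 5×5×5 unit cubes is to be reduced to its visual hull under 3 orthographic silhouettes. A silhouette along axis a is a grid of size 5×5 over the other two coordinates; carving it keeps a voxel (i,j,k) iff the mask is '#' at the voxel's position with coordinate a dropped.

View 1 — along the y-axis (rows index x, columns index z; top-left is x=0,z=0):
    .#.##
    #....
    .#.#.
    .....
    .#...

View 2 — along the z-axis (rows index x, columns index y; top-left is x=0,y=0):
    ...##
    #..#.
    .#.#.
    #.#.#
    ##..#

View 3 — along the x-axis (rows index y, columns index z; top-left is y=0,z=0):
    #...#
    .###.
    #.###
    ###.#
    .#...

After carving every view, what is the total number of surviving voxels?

full grid |V| = 125
  1. axis=1 (XZ plane), |mask|=7  ⇒  voxels=35
  2. axis=2 (XY plane), |mask|=12  ⇒  voxels=15
  3. axis=0 (YZ plane), |mask|=14  ⇒  voxels=10

|visual hull| = 10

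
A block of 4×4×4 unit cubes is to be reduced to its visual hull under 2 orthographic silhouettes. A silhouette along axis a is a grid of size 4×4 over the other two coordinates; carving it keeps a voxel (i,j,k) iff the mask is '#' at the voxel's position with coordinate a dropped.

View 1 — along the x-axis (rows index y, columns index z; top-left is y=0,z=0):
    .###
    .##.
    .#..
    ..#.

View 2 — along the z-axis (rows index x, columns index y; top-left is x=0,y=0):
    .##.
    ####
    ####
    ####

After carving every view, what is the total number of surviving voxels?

initial block: 4^3 = 64
[1] x-view keeps 7 columns → grid now 28
[2] z-view keeps 14 columns → grid now 24

|visual hull| = 24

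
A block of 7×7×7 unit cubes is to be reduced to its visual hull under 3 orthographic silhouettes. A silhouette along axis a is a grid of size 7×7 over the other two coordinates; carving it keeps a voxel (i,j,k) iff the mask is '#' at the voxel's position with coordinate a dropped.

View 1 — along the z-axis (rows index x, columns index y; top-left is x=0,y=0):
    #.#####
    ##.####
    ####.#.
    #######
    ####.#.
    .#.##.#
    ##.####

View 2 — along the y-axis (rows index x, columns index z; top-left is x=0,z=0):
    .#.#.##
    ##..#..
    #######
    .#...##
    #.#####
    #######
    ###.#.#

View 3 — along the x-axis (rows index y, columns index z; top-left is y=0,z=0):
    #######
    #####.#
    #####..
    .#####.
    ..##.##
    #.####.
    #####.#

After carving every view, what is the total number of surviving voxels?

before carving: 343 voxels (7×7×7)
after view 1 [z-axis, 39 of 49 cells solid] → remaining = 273
after view 2 [y-axis, 35 of 49 cells solid] → remaining = 186
after view 3 [x-axis, 38 of 49 cells solid] → remaining = 139

voxel count = 139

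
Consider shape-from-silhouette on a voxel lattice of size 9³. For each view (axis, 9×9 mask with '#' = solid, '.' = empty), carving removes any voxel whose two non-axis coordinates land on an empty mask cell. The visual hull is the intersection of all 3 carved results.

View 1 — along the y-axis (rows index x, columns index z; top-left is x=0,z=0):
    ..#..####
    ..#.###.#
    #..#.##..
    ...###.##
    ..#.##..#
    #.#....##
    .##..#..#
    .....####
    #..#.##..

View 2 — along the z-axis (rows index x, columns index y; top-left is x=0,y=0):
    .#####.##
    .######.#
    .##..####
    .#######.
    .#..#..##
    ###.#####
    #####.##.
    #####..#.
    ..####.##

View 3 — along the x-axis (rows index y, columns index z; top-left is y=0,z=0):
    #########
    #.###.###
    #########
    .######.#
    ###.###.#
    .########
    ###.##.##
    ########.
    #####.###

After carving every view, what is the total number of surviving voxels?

remaining voxels: 217

before carving: 729 voxels (9×9×9)
after view 1 [y-axis, 39 of 81 cells solid] → remaining = 351
after view 2 [z-axis, 58 of 81 cells solid] → remaining = 253
after view 3 [x-axis, 70 of 81 cells solid] → remaining = 217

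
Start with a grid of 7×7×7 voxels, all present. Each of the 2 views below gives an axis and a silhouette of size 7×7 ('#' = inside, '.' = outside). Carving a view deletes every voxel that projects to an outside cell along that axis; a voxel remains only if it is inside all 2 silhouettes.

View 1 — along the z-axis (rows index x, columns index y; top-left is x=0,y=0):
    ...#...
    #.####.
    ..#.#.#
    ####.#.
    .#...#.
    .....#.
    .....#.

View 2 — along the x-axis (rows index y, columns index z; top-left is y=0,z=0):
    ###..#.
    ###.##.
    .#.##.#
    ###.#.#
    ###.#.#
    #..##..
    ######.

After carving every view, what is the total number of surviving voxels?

voxel count = 76

before carving: 343 voxels (7×7×7)
step 1: project along z, AND mask (18/49) → |grid| = 126
step 2: project along x, AND mask (32/49) → |grid| = 76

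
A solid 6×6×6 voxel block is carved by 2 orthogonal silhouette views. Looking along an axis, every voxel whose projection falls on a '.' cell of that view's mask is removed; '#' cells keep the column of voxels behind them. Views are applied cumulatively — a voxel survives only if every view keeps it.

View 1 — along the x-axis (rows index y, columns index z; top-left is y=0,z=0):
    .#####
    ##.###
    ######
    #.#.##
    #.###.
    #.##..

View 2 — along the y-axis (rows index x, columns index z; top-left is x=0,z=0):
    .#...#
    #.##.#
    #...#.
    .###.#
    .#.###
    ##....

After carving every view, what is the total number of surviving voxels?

|visual hull| = 78

initial block: 6^3 = 216
after view 1 [x-axis, 27 of 36 cells solid] → remaining = 162
after view 2 [y-axis, 18 of 36 cells solid] → remaining = 78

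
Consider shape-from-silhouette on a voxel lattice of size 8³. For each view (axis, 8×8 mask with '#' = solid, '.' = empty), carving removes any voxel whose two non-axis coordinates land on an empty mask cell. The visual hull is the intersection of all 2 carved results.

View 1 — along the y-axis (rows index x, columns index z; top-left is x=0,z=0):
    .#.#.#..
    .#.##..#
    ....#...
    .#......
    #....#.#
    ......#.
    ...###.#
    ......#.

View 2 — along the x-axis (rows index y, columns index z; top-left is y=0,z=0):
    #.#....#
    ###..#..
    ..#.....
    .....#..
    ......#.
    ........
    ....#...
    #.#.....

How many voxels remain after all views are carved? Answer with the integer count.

full grid |V| = 512
V1 y: intersect with XZ mask (18 set) -- 144 left
V2 x: intersect with YZ mask (13 set) -- 20 left

20 voxels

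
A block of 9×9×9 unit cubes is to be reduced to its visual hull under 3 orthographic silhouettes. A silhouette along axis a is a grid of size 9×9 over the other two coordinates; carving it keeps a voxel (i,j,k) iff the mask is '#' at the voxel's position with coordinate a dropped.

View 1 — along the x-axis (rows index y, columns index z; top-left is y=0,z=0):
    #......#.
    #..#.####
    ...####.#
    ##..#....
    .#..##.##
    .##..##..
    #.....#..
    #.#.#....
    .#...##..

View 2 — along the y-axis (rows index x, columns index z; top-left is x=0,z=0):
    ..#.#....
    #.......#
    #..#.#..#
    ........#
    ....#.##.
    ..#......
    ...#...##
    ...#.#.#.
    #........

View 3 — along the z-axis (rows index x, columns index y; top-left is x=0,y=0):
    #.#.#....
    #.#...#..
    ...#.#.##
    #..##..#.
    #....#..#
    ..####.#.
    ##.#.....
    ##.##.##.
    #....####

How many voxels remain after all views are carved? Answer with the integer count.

voxel count = 28

before carving: 729 voxels (9×9×9)
[1] x-view keeps 33 columns → grid now 297
[2] y-view keeps 20 columns → grid now 69
[3] z-view keeps 36 columns → grid now 28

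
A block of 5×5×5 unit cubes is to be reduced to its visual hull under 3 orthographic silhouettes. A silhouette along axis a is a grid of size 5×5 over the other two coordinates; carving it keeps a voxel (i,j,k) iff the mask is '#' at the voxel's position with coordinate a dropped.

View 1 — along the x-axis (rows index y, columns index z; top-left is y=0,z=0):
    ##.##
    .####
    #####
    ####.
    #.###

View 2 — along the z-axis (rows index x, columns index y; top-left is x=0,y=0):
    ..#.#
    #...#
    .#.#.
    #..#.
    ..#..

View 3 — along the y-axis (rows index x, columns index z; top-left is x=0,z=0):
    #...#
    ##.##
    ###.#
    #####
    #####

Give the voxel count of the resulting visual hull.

30 voxels

before carving: 125 voxels (5×5×5)
  1. axis=0 (YZ plane), |mask|=21  ⇒  voxels=105
  2. axis=2 (XY plane), |mask|=9  ⇒  voxels=38
  3. axis=1 (XZ plane), |mask|=20  ⇒  voxels=30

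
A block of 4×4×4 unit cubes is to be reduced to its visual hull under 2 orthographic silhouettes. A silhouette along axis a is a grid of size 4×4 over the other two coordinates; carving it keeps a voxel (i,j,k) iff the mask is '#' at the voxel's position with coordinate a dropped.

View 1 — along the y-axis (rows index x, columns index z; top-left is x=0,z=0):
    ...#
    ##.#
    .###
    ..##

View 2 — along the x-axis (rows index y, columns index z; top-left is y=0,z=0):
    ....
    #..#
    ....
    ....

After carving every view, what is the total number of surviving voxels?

initial block: 4^3 = 64
V1 y: intersect with XZ mask (9 set) -- 36 left
V2 x: intersect with YZ mask (2 set) -- 5 left

voxel count = 5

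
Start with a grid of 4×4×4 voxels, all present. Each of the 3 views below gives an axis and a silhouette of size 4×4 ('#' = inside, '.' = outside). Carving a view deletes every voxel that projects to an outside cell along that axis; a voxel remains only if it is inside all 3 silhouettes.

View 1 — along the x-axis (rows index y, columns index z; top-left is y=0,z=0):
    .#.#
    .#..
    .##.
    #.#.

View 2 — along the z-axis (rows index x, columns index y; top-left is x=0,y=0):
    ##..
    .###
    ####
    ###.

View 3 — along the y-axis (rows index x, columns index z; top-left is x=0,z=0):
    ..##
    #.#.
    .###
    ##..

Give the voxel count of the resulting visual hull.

|visual hull| = 13

initial block: 4^3 = 64
V1 x: intersect with YZ mask (7 set) -- 28 left
V2 z: intersect with XY mask (12 set) -- 20 left
V3 y: intersect with XZ mask (9 set) -- 13 left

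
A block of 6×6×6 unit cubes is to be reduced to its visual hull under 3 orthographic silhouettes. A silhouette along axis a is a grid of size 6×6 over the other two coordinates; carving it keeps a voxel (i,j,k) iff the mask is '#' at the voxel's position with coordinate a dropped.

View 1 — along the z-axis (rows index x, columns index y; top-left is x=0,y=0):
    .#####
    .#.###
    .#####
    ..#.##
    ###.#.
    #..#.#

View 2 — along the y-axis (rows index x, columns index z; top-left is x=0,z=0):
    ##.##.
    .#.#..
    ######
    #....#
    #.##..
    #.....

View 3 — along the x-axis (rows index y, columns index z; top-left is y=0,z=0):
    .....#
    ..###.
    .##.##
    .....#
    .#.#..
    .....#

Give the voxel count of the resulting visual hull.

remaining voxels: 26

start: 6×6×6 = 216 voxels
[1] z-view keeps 24 columns → grid now 144
[2] y-view keeps 18 columns → grid now 79
[3] x-view keeps 12 columns → grid now 26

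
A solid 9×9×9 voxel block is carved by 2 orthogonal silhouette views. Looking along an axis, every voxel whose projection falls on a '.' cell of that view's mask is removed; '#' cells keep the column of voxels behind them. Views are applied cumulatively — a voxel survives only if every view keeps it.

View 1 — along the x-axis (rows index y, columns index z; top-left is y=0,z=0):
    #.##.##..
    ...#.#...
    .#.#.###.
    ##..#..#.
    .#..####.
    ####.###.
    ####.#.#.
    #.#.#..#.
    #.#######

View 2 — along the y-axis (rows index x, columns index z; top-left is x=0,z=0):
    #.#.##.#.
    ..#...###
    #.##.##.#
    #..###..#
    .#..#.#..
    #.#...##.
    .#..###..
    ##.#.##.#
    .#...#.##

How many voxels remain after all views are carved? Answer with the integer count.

full grid |V| = 729
after view 1 [x-axis, 46 of 81 cells solid] → remaining = 414
after view 2 [y-axis, 41 of 81 cells solid] → remaining = 209

voxel count = 209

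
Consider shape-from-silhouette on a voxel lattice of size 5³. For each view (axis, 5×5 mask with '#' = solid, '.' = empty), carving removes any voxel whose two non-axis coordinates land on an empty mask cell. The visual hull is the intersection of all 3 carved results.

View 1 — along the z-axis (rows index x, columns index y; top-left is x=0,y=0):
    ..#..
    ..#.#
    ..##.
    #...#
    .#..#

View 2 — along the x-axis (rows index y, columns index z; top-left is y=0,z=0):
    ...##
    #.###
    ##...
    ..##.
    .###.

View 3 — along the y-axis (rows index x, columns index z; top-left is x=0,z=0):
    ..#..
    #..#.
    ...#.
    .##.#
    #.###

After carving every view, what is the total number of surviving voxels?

start: 5×5×5 = 125 voxels
after view 1 [z-axis, 9 of 25 cells solid] → remaining = 45
after view 2 [x-axis, 13 of 25 cells solid] → remaining = 23
after view 3 [y-axis, 11 of 25 cells solid] → remaining = 12

|visual hull| = 12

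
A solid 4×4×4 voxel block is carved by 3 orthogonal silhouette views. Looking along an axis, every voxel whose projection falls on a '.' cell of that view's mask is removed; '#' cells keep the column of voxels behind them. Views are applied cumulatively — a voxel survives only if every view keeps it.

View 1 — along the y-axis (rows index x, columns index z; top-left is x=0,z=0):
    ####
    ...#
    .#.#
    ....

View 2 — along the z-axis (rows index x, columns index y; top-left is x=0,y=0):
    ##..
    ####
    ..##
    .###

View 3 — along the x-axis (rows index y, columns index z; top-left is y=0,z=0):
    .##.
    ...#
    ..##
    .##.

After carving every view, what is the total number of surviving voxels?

7 voxels

full grid |V| = 64
[1] y-view keeps 7 columns → grid now 28
[2] z-view keeps 11 columns → grid now 16
[3] x-view keeps 7 columns → grid now 7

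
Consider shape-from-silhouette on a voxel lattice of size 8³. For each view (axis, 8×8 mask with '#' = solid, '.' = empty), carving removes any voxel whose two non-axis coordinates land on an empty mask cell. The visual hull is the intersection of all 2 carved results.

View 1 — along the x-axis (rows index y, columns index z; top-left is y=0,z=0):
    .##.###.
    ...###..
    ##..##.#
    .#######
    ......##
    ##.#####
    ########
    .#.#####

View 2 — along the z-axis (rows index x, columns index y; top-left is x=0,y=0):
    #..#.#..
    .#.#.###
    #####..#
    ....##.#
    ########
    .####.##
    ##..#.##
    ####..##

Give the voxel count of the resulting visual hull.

|visual hull| = 225

full grid |V| = 512
  1. axis=0 (YZ plane), |mask|=43  ⇒  voxels=344
  2. axis=2 (XY plane), |mask|=42  ⇒  voxels=225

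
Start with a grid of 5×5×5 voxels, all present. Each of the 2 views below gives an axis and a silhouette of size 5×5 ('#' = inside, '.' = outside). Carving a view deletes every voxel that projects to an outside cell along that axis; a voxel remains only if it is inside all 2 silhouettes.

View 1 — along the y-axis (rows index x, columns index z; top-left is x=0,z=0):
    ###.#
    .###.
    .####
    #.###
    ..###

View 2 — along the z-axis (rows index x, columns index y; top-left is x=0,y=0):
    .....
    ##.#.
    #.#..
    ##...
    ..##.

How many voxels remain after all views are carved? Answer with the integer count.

initial block: 5^3 = 125
V1 y: intersect with XZ mask (18 set) -- 90 left
V2 z: intersect with XY mask (9 set) -- 31 left

|visual hull| = 31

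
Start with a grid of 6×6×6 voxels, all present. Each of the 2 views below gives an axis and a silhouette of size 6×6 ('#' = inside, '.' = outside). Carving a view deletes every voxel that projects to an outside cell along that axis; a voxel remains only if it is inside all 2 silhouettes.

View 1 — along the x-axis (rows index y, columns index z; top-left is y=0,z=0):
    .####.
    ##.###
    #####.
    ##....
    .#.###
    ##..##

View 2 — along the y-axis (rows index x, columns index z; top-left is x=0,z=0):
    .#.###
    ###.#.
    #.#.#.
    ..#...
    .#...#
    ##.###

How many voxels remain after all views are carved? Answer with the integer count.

initial block: 6^3 = 216
after view 1 [x-axis, 24 of 36 cells solid] → remaining = 144
after view 2 [y-axis, 19 of 36 cells solid] → remaining = 79

voxel count = 79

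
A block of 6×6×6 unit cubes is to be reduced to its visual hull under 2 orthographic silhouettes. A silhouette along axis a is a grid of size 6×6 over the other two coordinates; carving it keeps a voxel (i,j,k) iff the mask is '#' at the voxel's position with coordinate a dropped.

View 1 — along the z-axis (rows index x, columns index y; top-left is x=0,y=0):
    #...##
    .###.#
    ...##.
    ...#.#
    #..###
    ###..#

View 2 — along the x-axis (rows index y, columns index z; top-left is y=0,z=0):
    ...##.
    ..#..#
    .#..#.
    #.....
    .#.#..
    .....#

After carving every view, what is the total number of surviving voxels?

|visual hull| = 29

full grid |V| = 216
V1 z: intersect with XY mask (19 set) -- 114 left
V2 x: intersect with YZ mask (10 set) -- 29 left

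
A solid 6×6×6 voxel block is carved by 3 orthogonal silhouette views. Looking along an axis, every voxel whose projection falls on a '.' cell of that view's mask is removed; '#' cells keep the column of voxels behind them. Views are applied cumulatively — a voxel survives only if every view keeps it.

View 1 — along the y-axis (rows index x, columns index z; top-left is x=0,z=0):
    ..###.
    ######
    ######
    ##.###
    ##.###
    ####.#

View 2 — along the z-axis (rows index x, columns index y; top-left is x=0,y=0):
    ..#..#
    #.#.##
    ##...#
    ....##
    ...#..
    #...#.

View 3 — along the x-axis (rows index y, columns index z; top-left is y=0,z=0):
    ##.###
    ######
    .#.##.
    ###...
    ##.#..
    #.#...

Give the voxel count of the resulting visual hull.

initial block: 6^3 = 216
V1 y: intersect with XZ mask (30 set) -- 180 left
V2 z: intersect with XY mask (14 set) -- 73 left
V3 x: intersect with YZ mask (22 set) -- 42 left

|visual hull| = 42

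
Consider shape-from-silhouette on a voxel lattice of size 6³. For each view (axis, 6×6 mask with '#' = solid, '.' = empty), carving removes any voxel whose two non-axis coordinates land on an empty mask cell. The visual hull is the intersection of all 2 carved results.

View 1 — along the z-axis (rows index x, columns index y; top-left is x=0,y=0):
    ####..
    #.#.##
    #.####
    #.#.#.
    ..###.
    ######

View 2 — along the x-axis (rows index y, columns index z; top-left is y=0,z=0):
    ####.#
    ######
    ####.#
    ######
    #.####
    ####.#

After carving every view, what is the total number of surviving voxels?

start: 6×6×6 = 216 voxels
after view 1 [z-axis, 25 of 36 cells solid] → remaining = 150
after view 2 [x-axis, 32 of 36 cells solid] → remaining = 131

remaining voxels: 131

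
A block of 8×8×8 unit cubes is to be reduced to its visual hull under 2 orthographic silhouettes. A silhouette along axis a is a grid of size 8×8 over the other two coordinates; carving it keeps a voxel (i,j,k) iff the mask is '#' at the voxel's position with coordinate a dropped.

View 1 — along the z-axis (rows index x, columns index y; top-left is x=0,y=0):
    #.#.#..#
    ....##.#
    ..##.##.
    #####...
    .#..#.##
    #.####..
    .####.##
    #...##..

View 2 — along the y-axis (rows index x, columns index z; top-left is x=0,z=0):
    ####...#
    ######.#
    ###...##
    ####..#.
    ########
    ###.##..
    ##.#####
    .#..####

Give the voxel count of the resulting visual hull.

remaining voxels: 200

before carving: 512 voxels (8×8×8)
step 1: project along z, AND mask (34/64) → |grid| = 272
step 2: project along y, AND mask (47/64) → |grid| = 200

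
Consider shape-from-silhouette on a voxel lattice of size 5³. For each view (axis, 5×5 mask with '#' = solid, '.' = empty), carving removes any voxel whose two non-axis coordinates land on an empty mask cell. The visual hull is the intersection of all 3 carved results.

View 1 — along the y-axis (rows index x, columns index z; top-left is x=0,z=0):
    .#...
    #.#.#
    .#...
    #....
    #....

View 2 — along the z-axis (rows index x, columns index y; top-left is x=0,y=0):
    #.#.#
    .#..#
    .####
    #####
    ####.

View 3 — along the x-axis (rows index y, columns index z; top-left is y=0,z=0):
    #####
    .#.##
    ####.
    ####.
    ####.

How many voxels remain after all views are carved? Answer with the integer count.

17 voxels

initial block: 5^3 = 125
carve view 1 (along y, XZ-mask fill 7/25): 35 voxels remain
carve view 2 (along z, XY-mask fill 18/25): 22 voxels remain
carve view 3 (along x, YZ-mask fill 20/25): 17 voxels remain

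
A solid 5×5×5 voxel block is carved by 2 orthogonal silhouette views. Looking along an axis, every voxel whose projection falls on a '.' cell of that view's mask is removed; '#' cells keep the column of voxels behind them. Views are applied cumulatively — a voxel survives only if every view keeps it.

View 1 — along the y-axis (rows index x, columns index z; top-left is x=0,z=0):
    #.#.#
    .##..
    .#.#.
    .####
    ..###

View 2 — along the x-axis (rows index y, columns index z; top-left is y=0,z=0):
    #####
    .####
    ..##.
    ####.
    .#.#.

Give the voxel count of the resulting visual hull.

full grid |V| = 125
after view 1 [y-axis, 14 of 25 cells solid] → remaining = 70
after view 2 [x-axis, 17 of 25 cells solid] → remaining = 51

voxel count = 51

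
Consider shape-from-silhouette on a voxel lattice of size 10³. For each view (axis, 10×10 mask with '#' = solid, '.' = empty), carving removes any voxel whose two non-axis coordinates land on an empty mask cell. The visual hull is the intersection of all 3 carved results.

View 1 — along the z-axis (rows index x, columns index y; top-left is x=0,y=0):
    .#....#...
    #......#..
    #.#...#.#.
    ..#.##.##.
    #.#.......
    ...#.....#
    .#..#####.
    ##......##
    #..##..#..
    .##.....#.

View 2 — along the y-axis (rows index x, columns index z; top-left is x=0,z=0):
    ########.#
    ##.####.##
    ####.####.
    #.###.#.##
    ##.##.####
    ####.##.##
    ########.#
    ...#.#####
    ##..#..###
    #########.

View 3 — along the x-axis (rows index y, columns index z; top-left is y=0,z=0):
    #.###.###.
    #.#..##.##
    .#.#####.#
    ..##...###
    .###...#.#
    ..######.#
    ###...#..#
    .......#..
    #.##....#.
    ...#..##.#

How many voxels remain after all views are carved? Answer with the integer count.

voxel count = 135

before carving: 1000 voxels (10×10×10)
[1] z-view keeps 34 columns → grid now 340
[2] y-view keeps 78 columns → grid now 262
[3] x-view keeps 51 columns → grid now 135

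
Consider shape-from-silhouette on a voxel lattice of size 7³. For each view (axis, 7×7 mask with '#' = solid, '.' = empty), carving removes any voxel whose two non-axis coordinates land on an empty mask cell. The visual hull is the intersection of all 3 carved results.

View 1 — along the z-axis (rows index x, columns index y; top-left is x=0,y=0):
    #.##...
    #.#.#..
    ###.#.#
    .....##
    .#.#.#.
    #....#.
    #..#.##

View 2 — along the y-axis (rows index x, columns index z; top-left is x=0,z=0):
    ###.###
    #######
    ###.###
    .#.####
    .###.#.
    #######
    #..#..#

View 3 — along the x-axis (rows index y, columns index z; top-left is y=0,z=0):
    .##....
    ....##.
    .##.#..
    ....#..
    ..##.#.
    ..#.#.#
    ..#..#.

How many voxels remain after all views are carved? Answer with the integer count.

start: 7×7×7 = 343 voxels
V1 z: intersect with XY mask (22 set) -- 154 left
V2 y: intersect with XZ mask (38 set) -- 117 left
V3 x: intersect with YZ mask (16 set) -- 36 left

voxel count = 36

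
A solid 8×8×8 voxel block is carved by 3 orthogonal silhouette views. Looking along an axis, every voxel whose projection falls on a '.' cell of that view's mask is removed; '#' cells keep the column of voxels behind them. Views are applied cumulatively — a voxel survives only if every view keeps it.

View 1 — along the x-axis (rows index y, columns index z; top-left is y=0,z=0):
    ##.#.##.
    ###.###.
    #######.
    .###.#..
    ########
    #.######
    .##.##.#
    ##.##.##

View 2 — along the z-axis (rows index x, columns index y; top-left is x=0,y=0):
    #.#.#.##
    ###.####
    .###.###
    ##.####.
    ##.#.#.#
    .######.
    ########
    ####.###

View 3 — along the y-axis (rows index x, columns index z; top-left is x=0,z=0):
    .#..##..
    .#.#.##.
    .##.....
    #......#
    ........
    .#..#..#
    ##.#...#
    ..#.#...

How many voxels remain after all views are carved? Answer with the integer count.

full grid |V| = 512
carve view 1 (along x, YZ-mask fill 48/64): 384 voxels remain
carve view 2 (along z, XY-mask fill 50/64): 298 voxels remain
carve view 3 (along y, XZ-mask fill 20/64): 99 voxels remain

|visual hull| = 99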